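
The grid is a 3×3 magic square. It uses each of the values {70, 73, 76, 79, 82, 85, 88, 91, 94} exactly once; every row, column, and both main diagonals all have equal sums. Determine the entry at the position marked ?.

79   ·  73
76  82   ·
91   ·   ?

The 9 entries sum to 738, so each line sums to 738/3 = 246.
Row 1 needs 246; the known cells sum to 152, so (1,2) = 94.
Using row 2: 76 + 82 + ? → (2,3) = 246 − 158 = 88.
The remaining cell in column 2 is (3,2) = 246 − 176 = 70.
The remaining cell in column 3 is (3,3) = 246 − 161 = 85.

85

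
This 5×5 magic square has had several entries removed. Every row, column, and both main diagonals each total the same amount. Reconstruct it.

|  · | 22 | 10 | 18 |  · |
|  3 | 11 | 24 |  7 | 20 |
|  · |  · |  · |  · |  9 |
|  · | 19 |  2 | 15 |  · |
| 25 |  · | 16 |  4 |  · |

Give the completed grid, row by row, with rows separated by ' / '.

Row 2 is already complete: 3 + 11 + 24 + 7 + 20 = 65, so that is the magic constant.
The remaining cell in column 3 is (3,3) = 65 − 52 = 13.
Using column 4: 18 + 7 + 15 + 4 + ? → (3,4) = 65 − 44 = 21.
Using anti-diagonal: 7 + 13 + 19 + 25 + ? → (1,5) = 65 − 64 = 1.
The remaining cell in row 1 is (1,1) = 65 − 51 = 14.
The remaining cell in main diagonal is (5,5) = 65 − 53 = 12.
The remaining cell in row 5 is (5,2) = 65 − 57 = 8.
Column 2: 22 + 11 + 19 + 8 + ? = 65, so (3,2) = 5.
Using column 5: 1 + 20 + 9 + 12 + ? → (4,5) = 65 − 42 = 23.
From row 3, 65 − (5 + 13 + 21 + 9) gives (3,1) = 17.
Row 4: 19 + 2 + 15 + 23 + ? = 65, so (4,1) = 6.

14 22 10 18 1 / 3 11 24 7 20 / 17 5 13 21 9 / 6 19 2 15 23 / 25 8 16 4 12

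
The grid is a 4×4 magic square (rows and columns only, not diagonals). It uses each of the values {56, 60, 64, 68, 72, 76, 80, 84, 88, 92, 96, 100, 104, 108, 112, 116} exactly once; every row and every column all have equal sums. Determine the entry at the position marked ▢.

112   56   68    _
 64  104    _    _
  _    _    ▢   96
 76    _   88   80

The 16 entries sum to 1376, so each line sums to 1376/4 = 344.
Row 1 must total 344; the given cells sum to 236, so (1,4) = 108.
Using row 4: 76 + 88 + 80 + ? → (4,2) = 344 − 244 = 100.
From column 1, 344 − (112 + 64 + 76) gives (3,1) = 92.
The remaining cell in column 2 is (3,2) = 344 − 260 = 84.
From column 4, 344 − (108 + 96 + 80) gives (2,4) = 60.
The remaining cell in row 2 is (2,3) = 344 − 228 = 116.
From row 3, 344 − (92 + 84 + 96) gives (3,3) = 72.

72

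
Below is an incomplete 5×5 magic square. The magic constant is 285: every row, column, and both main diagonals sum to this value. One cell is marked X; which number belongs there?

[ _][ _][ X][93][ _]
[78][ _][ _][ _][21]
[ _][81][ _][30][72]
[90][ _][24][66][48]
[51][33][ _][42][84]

36

Row 4 needs 285; the known cells sum to 228, so (4,2) = 57.
The remaining cell in row 5 is (5,3) = 285 − 210 = 75.
Column 4 must total 285; the given cells sum to 231, so (2,4) = 54.
The remaining cell in column 5 is (1,5) = 285 − 225 = 60.
Anti-diagonal must total 285; the given cells sum to 222, so (3,3) = 63.
From row 3, 285 − (81 + 63 + 30 + 72) gives (3,1) = 39.
Column 1 must total 285; the given cells sum to 258, so (1,1) = 27.
Main diagonal: 27 + 63 + 66 + 84 + ? = 285, so (2,2) = 45.
Row 2: 78 + 45 + 54 + 21 + ? = 285, so (2,3) = 87.
Column 2 must total 285; the given cells sum to 216, so (1,2) = 69.
Using column 3: 87 + 63 + 24 + 75 + ? → (1,3) = 285 − 249 = 36.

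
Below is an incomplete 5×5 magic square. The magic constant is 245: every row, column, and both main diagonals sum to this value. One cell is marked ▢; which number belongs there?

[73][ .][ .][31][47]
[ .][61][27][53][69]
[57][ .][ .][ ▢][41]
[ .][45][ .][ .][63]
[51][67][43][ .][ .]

65

Row 2: 61 + 27 + 53 + 69 + ? = 245, so (2,1) = 35.
Using column 1: 73 + 35 + 57 + 51 + ? → (4,1) = 245 − 216 = 29.
Column 5: 47 + 69 + 41 + 63 + ? = 245, so (5,5) = 25.
Anti-diagonal must total 245; the given cells sum to 196, so (3,3) = 49.
Row 5 needs 245; the known cells sum to 186, so (5,4) = 59.
Using main diagonal: 73 + 61 + 49 + 25 + ? → (4,4) = 245 − 208 = 37.
Row 4 must total 245; the given cells sum to 174, so (4,3) = 71.
Column 3 must total 245; the given cells sum to 190, so (1,3) = 55.
Column 4 needs 245; the known cells sum to 180, so (3,4) = 65.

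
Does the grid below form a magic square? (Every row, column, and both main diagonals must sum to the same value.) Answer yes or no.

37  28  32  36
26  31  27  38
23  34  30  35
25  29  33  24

No — row 1 sums to 133 but anti-diagonal sums to 122.

Row 1: 37 + 28 + 32 + 36 = 133.
Row 2: 26 + 31 + 27 + 38 = 122.
Row 3: 23 + 34 + 30 + 35 = 122.
Row 4: 25 + 29 + 33 + 24 = 111.
Column 1: 37 + 26 + 23 + 25 = 111.
Column 2: 28 + 31 + 34 + 29 = 122.
Column 3: 32 + 27 + 30 + 33 = 122.
Column 4: 36 + 38 + 35 + 24 = 133.
Main diagonal: 37 + 31 + 30 + 24 = 122.
Anti-diagonal: 36 + 27 + 34 + 25 = 122.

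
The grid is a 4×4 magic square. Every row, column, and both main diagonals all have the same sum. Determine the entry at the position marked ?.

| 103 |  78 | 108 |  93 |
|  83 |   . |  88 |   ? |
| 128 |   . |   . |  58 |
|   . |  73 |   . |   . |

Row 1 is complete and sums to 382; that is the magic constant.
Column 1 needs 382; the known cells sum to 314, so (4,1) = 68.
Using anti-diagonal: 93 + 88 + 68 + ? → (3,2) = 382 − 249 = 133.
From row 3, 382 − (128 + 133 + 58) gives (3,3) = 63.
Using column 2: 78 + 133 + 73 + ? → (2,2) = 382 − 284 = 98.
Using column 3: 108 + 88 + 63 + ? → (4,3) = 382 − 259 = 123.
Main diagonal: 103 + 98 + 63 + ? = 382, so (4,4) = 118.
From row 2, 382 − (83 + 98 + 88) gives (2,4) = 113.

113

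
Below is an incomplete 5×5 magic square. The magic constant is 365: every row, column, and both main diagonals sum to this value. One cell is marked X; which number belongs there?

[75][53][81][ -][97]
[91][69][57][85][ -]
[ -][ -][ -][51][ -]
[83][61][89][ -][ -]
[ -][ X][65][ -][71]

Row 1: 75 + 53 + 81 + 97 + ? = 365, so (1,4) = 59.
The remaining cell in row 2 is (2,5) = 365 − 302 = 63.
Column 3 needs 365; the known cells sum to 292, so (3,3) = 73.
Main diagonal needs 365; the known cells sum to 288, so (4,4) = 77.
Anti-diagonal: 97 + 85 + 73 + 61 + ? = 365, so (5,1) = 49.
Using row 4: 83 + 61 + 89 + 77 + ? → (4,5) = 365 − 310 = 55.
Using column 1: 75 + 91 + 83 + 49 + ? → (3,1) = 365 − 298 = 67.
From column 4, 365 − (59 + 85 + 51 + 77) gives (5,4) = 93.
Column 5 must total 365; the given cells sum to 286, so (3,5) = 79.
Using row 3: 67 + 73 + 51 + 79 + ? → (3,2) = 365 − 270 = 95.
Row 5: 49 + 65 + 93 + 71 + ? = 365, so (5,2) = 87.

87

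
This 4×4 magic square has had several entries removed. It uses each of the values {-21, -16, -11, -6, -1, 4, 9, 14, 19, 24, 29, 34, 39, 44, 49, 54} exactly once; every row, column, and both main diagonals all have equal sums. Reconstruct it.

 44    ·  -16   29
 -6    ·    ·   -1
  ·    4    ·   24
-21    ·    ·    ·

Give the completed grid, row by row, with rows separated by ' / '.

44 9 -16 29 / -6 19 54 -1 / 49 4 -11 24 / -21 34 39 14

The 16 entries sum to 264, so each line sums to 264/4 = 66.
Row 1 needs 66; the known cells sum to 57, so (1,2) = 9.
The remaining cell in column 1 is (3,1) = 66 − 17 = 49.
Column 4 needs 66; the known cells sum to 52, so (4,4) = 14.
The remaining cell in anti-diagonal is (2,3) = 66 − 12 = 54.
Row 2 needs 66; the known cells sum to 47, so (2,2) = 19.
The remaining cell in row 3 is (3,3) = 66 − 77 = -11.
The remaining cell in column 2 is (4,2) = 66 − 32 = 34.
Column 3: -16 + 54 + (-11) + ? = 66, so (4,3) = 39.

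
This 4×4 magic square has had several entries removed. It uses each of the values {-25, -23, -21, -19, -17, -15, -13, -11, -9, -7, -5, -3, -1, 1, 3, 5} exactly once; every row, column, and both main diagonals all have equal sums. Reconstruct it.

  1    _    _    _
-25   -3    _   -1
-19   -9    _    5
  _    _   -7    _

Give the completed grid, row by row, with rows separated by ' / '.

The 16 entries sum to -160, so each line sums to -160/4 = -40.
Row 2: -25 + (-3) + (-1) + ? = -40, so (2,3) = -11.
From row 3, -40 − (-19 + (-9) + 5) gives (3,3) = -17.
Column 1: 1 + (-25) + (-19) + ? = -40, so (4,1) = 3.
From column 3, -40 − (-11 + (-17) + (-7)) gives (1,3) = -5.
Using main diagonal: 1 + (-3) + (-17) + ? → (4,4) = -40 − (-19) = -21.
Anti-diagonal: -11 + (-9) + 3 + ? = -40, so (1,4) = -23.
Row 1 needs -40; the known cells sum to -27, so (1,2) = -13.
The remaining cell in row 4 is (4,2) = -40 − (-25) = -15.

1 -13 -5 -23 / -25 -3 -11 -1 / -19 -9 -17 5 / 3 -15 -7 -21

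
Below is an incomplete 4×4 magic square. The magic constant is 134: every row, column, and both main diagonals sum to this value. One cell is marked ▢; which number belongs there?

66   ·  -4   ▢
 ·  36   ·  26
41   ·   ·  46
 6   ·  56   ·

The remaining cell in column 1 is (2,1) = 134 − 113 = 21.
Row 2 needs 134; the known cells sum to 83, so (2,3) = 51.
Column 3: -4 + 51 + 56 + ? = 134, so (3,3) = 31.
Main diagonal: 66 + 36 + 31 + ? = 134, so (4,4) = 1.
Using row 3: 41 + 31 + 46 + ? → (3,2) = 134 − 118 = 16.
Row 4: 6 + 56 + 1 + ? = 134, so (4,2) = 71.
Column 2 must total 134; the given cells sum to 123, so (1,2) = 11.
The remaining cell in column 4 is (1,4) = 134 − 73 = 61.

61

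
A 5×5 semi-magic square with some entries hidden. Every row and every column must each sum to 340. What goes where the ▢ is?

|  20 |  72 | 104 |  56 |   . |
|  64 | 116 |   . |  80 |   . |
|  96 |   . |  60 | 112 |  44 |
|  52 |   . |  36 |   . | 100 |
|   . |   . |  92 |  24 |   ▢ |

76

Row 1 needs 340; the known cells sum to 252, so (1,5) = 88.
Using row 3: 96 + 60 + 112 + 44 + ? → (3,2) = 340 − 312 = 28.
The remaining cell in column 1 is (5,1) = 340 − 232 = 108.
From column 3, 340 − (104 + 60 + 36 + 92) gives (2,3) = 48.
The remaining cell in column 4 is (4,4) = 340 − 272 = 68.
The remaining cell in row 2 is (2,5) = 340 − 308 = 32.
From row 4, 340 − (52 + 36 + 68 + 100) gives (4,2) = 84.
Column 2 needs 340; the known cells sum to 300, so (5,2) = 40.
Column 5 must total 340; the given cells sum to 264, so (5,5) = 76.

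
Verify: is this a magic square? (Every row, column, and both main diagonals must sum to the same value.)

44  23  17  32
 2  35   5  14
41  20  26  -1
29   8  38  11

No — column 1 sums to 116 but anti-diagonal sums to 86.

Row 1: 44 + 23 + 17 + 32 = 116.
Row 2: 2 + 35 + 5 + 14 = 56.
Row 3: 41 + 20 + 26 + (-1) = 86.
Row 4: 29 + 8 + 38 + 11 = 86.
Column 1: 44 + 2 + 41 + 29 = 116.
Column 2: 23 + 35 + 20 + 8 = 86.
Column 3: 17 + 5 + 26 + 38 = 86.
Column 4: 32 + 14 + (-1) + 11 = 56.
Main diagonal: 44 + 35 + 26 + 11 = 116.
Anti-diagonal: 32 + 5 + 20 + 29 = 86.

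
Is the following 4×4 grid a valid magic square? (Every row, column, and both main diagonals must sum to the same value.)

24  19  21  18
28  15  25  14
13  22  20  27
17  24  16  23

No — column 1 sums to 82 but row 4 sums to 80.

Row 1: 24 + 19 + 21 + 18 = 82.
Row 2: 28 + 15 + 25 + 14 = 82.
Row 3: 13 + 22 + 20 + 27 = 82.
Row 4: 17 + 24 + 16 + 23 = 80.
Column 1: 24 + 28 + 13 + 17 = 82.
Column 2: 19 + 15 + 22 + 24 = 80.
Column 3: 21 + 25 + 20 + 16 = 82.
Column 4: 18 + 14 + 27 + 23 = 82.
Main diagonal: 24 + 15 + 20 + 23 = 82.
Anti-diagonal: 18 + 25 + 22 + 17 = 82.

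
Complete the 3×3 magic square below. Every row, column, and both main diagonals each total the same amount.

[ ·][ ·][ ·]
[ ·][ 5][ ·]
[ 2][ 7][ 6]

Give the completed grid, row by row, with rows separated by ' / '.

4 3 8 / 9 5 1 / 2 7 6

Row 3 is already complete: 2 + 7 + 6 = 15, so that is the magic constant.
The remaining cell in column 2 is (1,2) = 15 − 12 = 3.
Main diagonal must total 15; the given cells sum to 11, so (1,1) = 4.
The remaining cell in anti-diagonal is (1,3) = 15 − 7 = 8.
Column 1 needs 15; the known cells sum to 6, so (2,1) = 9.
Using column 3: 8 + 6 + ? → (2,3) = 15 − 14 = 1.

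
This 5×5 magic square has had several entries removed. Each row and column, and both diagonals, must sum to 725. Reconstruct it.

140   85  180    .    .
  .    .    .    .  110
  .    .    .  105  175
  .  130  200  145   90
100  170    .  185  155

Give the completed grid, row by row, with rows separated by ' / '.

140 85 180 125 195 / 205 150 95 165 110 / 120 190 135 105 175 / 160 130 200 145 90 / 100 170 115 185 155

Row 4 needs 725; the known cells sum to 565, so (4,1) = 160.
From row 5, 725 − (100 + 170 + 185 + 155) gives (5,3) = 115.
Column 5: 110 + 175 + 90 + 155 + ? = 725, so (1,5) = 195.
From row 1, 725 − (140 + 85 + 180 + 195) gives (1,4) = 125.
Column 4 needs 725; the known cells sum to 560, so (2,4) = 165.
The remaining cell in anti-diagonal is (3,3) = 725 − 590 = 135.
The remaining cell in column 3 is (2,3) = 725 − 630 = 95.
From main diagonal, 725 − (140 + 135 + 145 + 155) gives (2,2) = 150.
Row 2 must total 725; the given cells sum to 520, so (2,1) = 205.
The remaining cell in column 1 is (3,1) = 725 − 605 = 120.
From column 2, 725 − (85 + 150 + 130 + 170) gives (3,2) = 190.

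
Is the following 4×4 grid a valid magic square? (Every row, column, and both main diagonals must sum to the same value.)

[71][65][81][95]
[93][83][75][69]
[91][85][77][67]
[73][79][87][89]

No — row 4 sums to 328 but column 2 sums to 312.

Row 1: 71 + 65 + 81 + 95 = 312.
Row 2: 93 + 83 + 75 + 69 = 320.
Row 3: 91 + 85 + 77 + 67 = 320.
Row 4: 73 + 79 + 87 + 89 = 328.
Column 1: 71 + 93 + 91 + 73 = 328.
Column 2: 65 + 83 + 85 + 79 = 312.
Column 3: 81 + 75 + 77 + 87 = 320.
Column 4: 95 + 69 + 67 + 89 = 320.
Main diagonal: 71 + 83 + 77 + 89 = 320.
Anti-diagonal: 95 + 75 + 85 + 73 = 328.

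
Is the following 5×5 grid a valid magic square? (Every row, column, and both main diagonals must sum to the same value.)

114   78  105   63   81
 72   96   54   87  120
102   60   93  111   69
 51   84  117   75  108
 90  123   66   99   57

Row 1: 114 + 78 + 105 + 63 + 81 = 441.
Row 2: 72 + 96 + 54 + 87 + 120 = 429.
Row 3: 102 + 60 + 93 + 111 + 69 = 435.
Row 4: 51 + 84 + 117 + 75 + 108 = 435.
Row 5: 90 + 123 + 66 + 99 + 57 = 435.
Column 1: 114 + 72 + 102 + 51 + 90 = 429.
Column 2: 78 + 96 + 60 + 84 + 123 = 441.
Column 3: 105 + 54 + 93 + 117 + 66 = 435.
Column 4: 63 + 87 + 111 + 75 + 99 = 435.
Column 5: 81 + 120 + 69 + 108 + 57 = 435.
Main diagonal: 114 + 96 + 93 + 75 + 57 = 435.
Anti-diagonal: 81 + 87 + 93 + 84 + 90 = 435.

No — column 1 sums to 429 but column 2 sums to 441.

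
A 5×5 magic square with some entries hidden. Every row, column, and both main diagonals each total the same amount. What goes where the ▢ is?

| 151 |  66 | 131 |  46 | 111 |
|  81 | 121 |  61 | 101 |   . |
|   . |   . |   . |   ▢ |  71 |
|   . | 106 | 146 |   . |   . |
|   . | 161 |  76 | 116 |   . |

156

Row 1 is complete and sums to 505; that is the magic constant.
Row 2: 81 + 121 + 61 + 101 + ? = 505, so (2,5) = 141.
Column 2 must total 505; the given cells sum to 454, so (3,2) = 51.
Column 3 must total 505; the given cells sum to 414, so (3,3) = 91.
From anti-diagonal, 505 − (111 + 101 + 91 + 106) gives (5,1) = 96.
Row 5: 96 + 161 + 76 + 116 + ? = 505, so (5,5) = 56.
Column 5 needs 505; the known cells sum to 379, so (4,5) = 126.
Using main diagonal: 151 + 121 + 91 + 56 + ? → (4,4) = 505 − 419 = 86.
Using row 4: 106 + 146 + 86 + 126 + ? → (4,1) = 505 − 464 = 41.
The remaining cell in column 1 is (3,1) = 505 − 369 = 136.
From column 4, 505 − (46 + 101 + 86 + 116) gives (3,4) = 156.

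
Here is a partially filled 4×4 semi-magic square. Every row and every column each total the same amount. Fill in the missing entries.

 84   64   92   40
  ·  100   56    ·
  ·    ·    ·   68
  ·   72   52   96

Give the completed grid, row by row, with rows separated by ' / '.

84 64 92 40 / 48 100 56 76 / 88 44 80 68 / 60 72 52 96

Row 1 is already complete: 84 + 64 + 92 + 40 = 280, so that is the magic constant.
Using row 4: 72 + 52 + 96 + ? → (4,1) = 280 − 220 = 60.
Using column 2: 64 + 100 + 72 + ? → (3,2) = 280 − 236 = 44.
Column 3: 92 + 56 + 52 + ? = 280, so (3,3) = 80.
Column 4 must total 280; the given cells sum to 204, so (2,4) = 76.
Row 2 must total 280; the given cells sum to 232, so (2,1) = 48.
Using row 3: 44 + 80 + 68 + ? → (3,1) = 280 − 192 = 88.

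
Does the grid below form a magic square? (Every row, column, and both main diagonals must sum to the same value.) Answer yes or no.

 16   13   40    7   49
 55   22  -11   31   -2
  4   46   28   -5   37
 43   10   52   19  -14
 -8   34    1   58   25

No — column 5 sums to 95 but column 2 sums to 125.

Row 1: 16 + 13 + 40 + 7 + 49 = 125.
Row 2: 55 + 22 + (-11) + 31 + (-2) = 95.
Row 3: 4 + 46 + 28 + (-5) + 37 = 110.
Row 4: 43 + 10 + 52 + 19 + (-14) = 110.
Row 5: -8 + 34 + 1 + 58 + 25 = 110.
Column 1: 16 + 55 + 4 + 43 + (-8) = 110.
Column 2: 13 + 22 + 46 + 10 + 34 = 125.
Column 3: 40 + (-11) + 28 + 52 + 1 = 110.
Column 4: 7 + 31 + (-5) + 19 + 58 = 110.
Column 5: 49 + (-2) + 37 + (-14) + 25 = 95.
Main diagonal: 16 + 22 + 28 + 19 + 25 = 110.
Anti-diagonal: 49 + 31 + 28 + 10 + (-8) = 110.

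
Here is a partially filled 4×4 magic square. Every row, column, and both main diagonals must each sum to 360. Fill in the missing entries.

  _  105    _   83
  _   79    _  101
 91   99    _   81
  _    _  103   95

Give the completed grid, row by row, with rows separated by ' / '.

97 105 75 83 / 87 79 93 101 / 91 99 89 81 / 85 77 103 95

Row 3 needs 360; the known cells sum to 271, so (3,3) = 89.
The remaining cell in column 2 is (4,2) = 360 − 283 = 77.
From main diagonal, 360 − (79 + 89 + 95) gives (1,1) = 97.
Using row 1: 97 + 105 + 83 + ? → (1,3) = 360 − 285 = 75.
The remaining cell in row 4 is (4,1) = 360 − 275 = 85.
Column 1 must total 360; the given cells sum to 273, so (2,1) = 87.
Column 3 must total 360; the given cells sum to 267, so (2,3) = 93.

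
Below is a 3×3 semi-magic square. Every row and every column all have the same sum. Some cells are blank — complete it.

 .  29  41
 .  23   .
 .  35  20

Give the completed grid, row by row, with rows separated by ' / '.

Column 2 is already complete: 29 + 23 + 35 = 87, so that is the magic constant.
Row 1 needs 87; the known cells sum to 70, so (1,1) = 17.
Row 3: 35 + 20 + ? = 87, so (3,1) = 32.
From column 1, 87 − (17 + 32) gives (2,1) = 38.
Column 3: 41 + 20 + ? = 87, so (2,3) = 26.

17 29 41 / 38 23 26 / 32 35 20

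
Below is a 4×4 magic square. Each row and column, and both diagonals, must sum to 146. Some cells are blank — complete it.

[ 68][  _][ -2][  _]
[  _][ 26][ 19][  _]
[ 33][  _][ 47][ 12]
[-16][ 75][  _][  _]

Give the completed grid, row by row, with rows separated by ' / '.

68 -9 -2 89 / 61 26 19 40 / 33 54 47 12 / -16 75 82 5

Row 3: 33 + 47 + 12 + ? = 146, so (3,2) = 54.
Using column 1: 68 + 33 + (-16) + ? → (2,1) = 146 − 85 = 61.
Using column 2: 26 + 54 + 75 + ? → (1,2) = 146 − 155 = -9.
From column 3, 146 − (-2 + 19 + 47) gives (4,3) = 82.
The remaining cell in main diagonal is (4,4) = 146 − 141 = 5.
Anti-diagonal: 19 + 54 + (-16) + ? = 146, so (1,4) = 89.
Row 2 must total 146; the given cells sum to 106, so (2,4) = 40.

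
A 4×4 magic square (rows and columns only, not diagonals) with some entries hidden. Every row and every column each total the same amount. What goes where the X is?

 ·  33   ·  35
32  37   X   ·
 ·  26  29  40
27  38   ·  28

34

Column 2 is complete and sums to 134; that is the magic constant.
Row 3 needs 134; the known cells sum to 95, so (3,1) = 39.
Row 4: 27 + 38 + 28 + ? = 134, so (4,3) = 41.
The remaining cell in column 1 is (1,1) = 134 − 98 = 36.
Using column 4: 35 + 40 + 28 + ? → (2,4) = 134 − 103 = 31.
Row 1 needs 134; the known cells sum to 104, so (1,3) = 30.
Row 2 must total 134; the given cells sum to 100, so (2,3) = 34.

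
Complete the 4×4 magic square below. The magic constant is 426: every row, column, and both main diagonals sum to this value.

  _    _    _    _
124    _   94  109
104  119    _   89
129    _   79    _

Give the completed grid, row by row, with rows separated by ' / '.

69 134 139 84 / 124 99 94 109 / 104 119 114 89 / 129 74 79 144

Row 2 must total 426; the given cells sum to 327, so (2,2) = 99.
Using row 3: 104 + 119 + 89 + ? → (3,3) = 426 − 312 = 114.
From column 1, 426 − (124 + 104 + 129) gives (1,1) = 69.
The remaining cell in column 3 is (1,3) = 426 − 287 = 139.
Main diagonal must total 426; the given cells sum to 282, so (4,4) = 144.
Anti-diagonal needs 426; the known cells sum to 342, so (1,4) = 84.
From row 1, 426 − (69 + 139 + 84) gives (1,2) = 134.
Using row 4: 129 + 79 + 144 + ? → (4,2) = 426 − 352 = 74.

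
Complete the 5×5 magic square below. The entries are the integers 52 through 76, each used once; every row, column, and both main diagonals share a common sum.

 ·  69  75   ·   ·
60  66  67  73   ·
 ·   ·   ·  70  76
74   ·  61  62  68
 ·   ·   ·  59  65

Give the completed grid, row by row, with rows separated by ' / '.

63 69 75 56 57 / 60 66 67 73 54 / 52 58 64 70 76 / 74 55 61 62 68 / 71 72 53 59 65

The entries are 52 through 76, which sum to 1600, so each line sums to 1600/5 = 320.
Row 2 must total 320; the given cells sum to 266, so (2,5) = 54.
The remaining cell in row 4 is (4,2) = 320 − 265 = 55.
Column 4 needs 320; the known cells sum to 264, so (1,4) = 56.
From column 5, 320 − (54 + 76 + 68 + 65) gives (1,5) = 57.
The remaining cell in row 1 is (1,1) = 320 − 257 = 63.
Using main diagonal: 63 + 66 + 62 + 65 + ? → (3,3) = 320 − 256 = 64.
Using anti-diagonal: 57 + 73 + 64 + 55 + ? → (5,1) = 320 − 249 = 71.
Column 1 must total 320; the given cells sum to 268, so (3,1) = 52.
Column 3 must total 320; the given cells sum to 267, so (5,3) = 53.
From row 3, 320 − (52 + 64 + 70 + 76) gives (3,2) = 58.
Row 5: 71 + 53 + 59 + 65 + ? = 320, so (5,2) = 72.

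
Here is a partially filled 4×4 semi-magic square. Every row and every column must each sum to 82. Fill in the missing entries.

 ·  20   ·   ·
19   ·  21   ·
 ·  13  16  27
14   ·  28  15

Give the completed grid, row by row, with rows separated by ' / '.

The remaining cell in row 3 is (3,1) = 82 − 56 = 26.
Row 4: 14 + 28 + 15 + ? = 82, so (4,2) = 25.
Using column 1: 19 + 26 + 14 + ? → (1,1) = 82 − 59 = 23.
From column 2, 82 − (20 + 13 + 25) gives (2,2) = 24.
Using column 3: 21 + 16 + 28 + ? → (1,3) = 82 − 65 = 17.
From row 1, 82 − (23 + 20 + 17) gives (1,4) = 22.
From row 2, 82 − (19 + 24 + 21) gives (2,4) = 18.

23 20 17 22 / 19 24 21 18 / 26 13 16 27 / 14 25 28 15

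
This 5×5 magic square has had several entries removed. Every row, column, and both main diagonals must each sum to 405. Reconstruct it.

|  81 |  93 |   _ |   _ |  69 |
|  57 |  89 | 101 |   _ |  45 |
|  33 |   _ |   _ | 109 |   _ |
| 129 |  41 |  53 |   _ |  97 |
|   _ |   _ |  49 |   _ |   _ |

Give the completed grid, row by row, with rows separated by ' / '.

The remaining cell in row 2 is (2,4) = 405 − 292 = 113.
Row 4: 129 + 41 + 53 + 97 + ? = 405, so (4,4) = 85.
From column 1, 405 − (81 + 57 + 33 + 129) gives (5,1) = 105.
Anti-diagonal: 69 + 113 + 41 + 105 + ? = 405, so (3,3) = 77.
Using column 3: 101 + 77 + 53 + 49 + ? → (1,3) = 405 − 280 = 125.
From main diagonal, 405 − (81 + 89 + 77 + 85) gives (5,5) = 73.
Row 1 needs 405; the known cells sum to 368, so (1,4) = 37.
Using column 4: 37 + 113 + 109 + 85 + ? → (5,4) = 405 − 344 = 61.
Column 5 must total 405; the given cells sum to 284, so (3,5) = 121.
From row 3, 405 − (33 + 77 + 109 + 121) gives (3,2) = 65.
Row 5 needs 405; the known cells sum to 288, so (5,2) = 117.

81 93 125 37 69 / 57 89 101 113 45 / 33 65 77 109 121 / 129 41 53 85 97 / 105 117 49 61 73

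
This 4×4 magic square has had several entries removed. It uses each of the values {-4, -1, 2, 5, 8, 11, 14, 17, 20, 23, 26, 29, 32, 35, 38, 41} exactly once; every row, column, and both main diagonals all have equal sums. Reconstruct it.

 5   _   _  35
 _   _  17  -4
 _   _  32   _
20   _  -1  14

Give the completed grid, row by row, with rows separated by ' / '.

The 16 entries sum to 296, so each line sums to 296/4 = 74.
Row 4 needs 74; the known cells sum to 33, so (4,2) = 41.
Using column 3: 17 + 32 + (-1) + ? → (1,3) = 74 − 48 = 26.
Column 4 needs 74; the known cells sum to 45, so (3,4) = 29.
Main diagonal: 5 + 32 + 14 + ? = 74, so (2,2) = 23.
Anti-diagonal must total 74; the given cells sum to 72, so (3,2) = 2.
Row 1: 5 + 26 + 35 + ? = 74, so (1,2) = 8.
Row 2: 23 + 17 + (-4) + ? = 74, so (2,1) = 38.
Row 3 needs 74; the known cells sum to 63, so (3,1) = 11.

5 8 26 35 / 38 23 17 -4 / 11 2 32 29 / 20 41 -1 14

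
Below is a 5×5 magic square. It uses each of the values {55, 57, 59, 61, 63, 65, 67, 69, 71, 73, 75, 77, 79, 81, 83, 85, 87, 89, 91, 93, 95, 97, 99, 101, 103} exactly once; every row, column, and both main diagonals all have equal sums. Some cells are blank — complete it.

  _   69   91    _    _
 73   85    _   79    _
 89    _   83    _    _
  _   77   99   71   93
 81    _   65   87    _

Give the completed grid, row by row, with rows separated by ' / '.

97 69 91 63 75 / 73 85 57 79 101 / 89 61 83 95 67 / 55 77 99 71 93 / 81 103 65 87 59

The 25 entries sum to 1975, so each line sums to 1975/5 = 395.
From row 4, 395 − (77 + 99 + 71 + 93) gives (4,1) = 55.
From column 1, 395 − (73 + 89 + 55 + 81) gives (1,1) = 97.
Column 3: 91 + 83 + 99 + 65 + ? = 395, so (2,3) = 57.
The remaining cell in main diagonal is (5,5) = 395 − 336 = 59.
From anti-diagonal, 395 − (79 + 83 + 77 + 81) gives (1,5) = 75.
Row 1: 97 + 69 + 91 + 75 + ? = 395, so (1,4) = 63.
The remaining cell in row 2 is (2,5) = 395 − 294 = 101.
The remaining cell in row 5 is (5,2) = 395 − 292 = 103.
From column 2, 395 − (69 + 85 + 77 + 103) gives (3,2) = 61.
Column 4: 63 + 79 + 71 + 87 + ? = 395, so (3,4) = 95.
The remaining cell in column 5 is (3,5) = 395 − 328 = 67.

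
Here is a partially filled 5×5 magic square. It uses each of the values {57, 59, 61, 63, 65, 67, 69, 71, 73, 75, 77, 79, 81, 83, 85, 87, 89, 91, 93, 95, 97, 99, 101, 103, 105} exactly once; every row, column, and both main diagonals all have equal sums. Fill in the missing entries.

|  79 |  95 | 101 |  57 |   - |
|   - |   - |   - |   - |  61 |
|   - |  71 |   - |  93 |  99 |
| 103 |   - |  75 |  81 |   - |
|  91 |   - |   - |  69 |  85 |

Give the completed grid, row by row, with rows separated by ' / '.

79 95 101 57 73 / 67 83 89 105 61 / 65 71 77 93 99 / 103 59 75 81 87 / 91 97 63 69 85

The 25 entries sum to 2025, so each line sums to 2025/5 = 405.
Row 1: 79 + 95 + 101 + 57 + ? = 405, so (1,5) = 73.
Column 4: 57 + 93 + 81 + 69 + ? = 405, so (2,4) = 105.
From column 5, 405 − (73 + 61 + 99 + 85) gives (4,5) = 87.
The remaining cell in row 4 is (4,2) = 405 − 346 = 59.
Using anti-diagonal: 73 + 105 + 59 + 91 + ? → (3,3) = 405 − 328 = 77.
Using row 3: 71 + 77 + 93 + 99 + ? → (3,1) = 405 − 340 = 65.
Using column 1: 79 + 65 + 103 + 91 + ? → (2,1) = 405 − 338 = 67.
Main diagonal must total 405; the given cells sum to 322, so (2,2) = 83.
The remaining cell in row 2 is (2,3) = 405 − 316 = 89.
Using column 2: 95 + 83 + 71 + 59 + ? → (5,2) = 405 − 308 = 97.
Using column 3: 101 + 89 + 77 + 75 + ? → (5,3) = 405 − 342 = 63.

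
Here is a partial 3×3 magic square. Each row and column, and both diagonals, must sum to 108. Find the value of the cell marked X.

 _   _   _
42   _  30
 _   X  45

24

Row 2 must total 108; the given cells sum to 72, so (2,2) = 36.
The remaining cell in column 3 is (1,3) = 108 − 75 = 33.
Main diagonal needs 108; the known cells sum to 81, so (1,1) = 27.
Anti-diagonal must total 108; the given cells sum to 69, so (3,1) = 39.
Using row 1: 27 + 33 + ? → (1,2) = 108 − 60 = 48.
Row 3 needs 108; the known cells sum to 84, so (3,2) = 24.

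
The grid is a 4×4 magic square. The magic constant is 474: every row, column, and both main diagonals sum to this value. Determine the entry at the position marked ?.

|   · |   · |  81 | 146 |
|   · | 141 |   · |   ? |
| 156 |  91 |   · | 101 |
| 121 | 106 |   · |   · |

131

Row 3 needs 474; the known cells sum to 348, so (3,3) = 126.
Column 2 needs 474; the known cells sum to 338, so (1,2) = 136.
Anti-diagonal needs 474; the known cells sum to 358, so (2,3) = 116.
Row 1 must total 474; the given cells sum to 363, so (1,1) = 111.
Column 1: 111 + 156 + 121 + ? = 474, so (2,1) = 86.
From column 3, 474 − (81 + 116 + 126) gives (4,3) = 151.
The remaining cell in main diagonal is (4,4) = 474 − 378 = 96.
The remaining cell in row 2 is (2,4) = 474 − 343 = 131.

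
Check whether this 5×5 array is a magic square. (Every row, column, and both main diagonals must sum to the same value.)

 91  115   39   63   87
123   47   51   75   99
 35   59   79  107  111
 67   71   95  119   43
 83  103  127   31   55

Row 1: 91 + 115 + 39 + 63 + 87 = 395.
Row 2: 123 + 47 + 51 + 75 + 99 = 395.
Row 3: 35 + 59 + 79 + 107 + 111 = 391.
Row 4: 67 + 71 + 95 + 119 + 43 = 395.
Row 5: 83 + 103 + 127 + 31 + 55 = 399.
Column 1: 91 + 123 + 35 + 67 + 83 = 399.
Column 2: 115 + 47 + 59 + 71 + 103 = 395.
Column 3: 39 + 51 + 79 + 95 + 127 = 391.
Column 4: 63 + 75 + 107 + 119 + 31 = 395.
Column 5: 87 + 99 + 111 + 43 + 55 = 395.
Main diagonal: 91 + 47 + 79 + 119 + 55 = 391.
Anti-diagonal: 87 + 75 + 79 + 71 + 83 = 395.

No — row 5 sums to 399 but row 3 sums to 391.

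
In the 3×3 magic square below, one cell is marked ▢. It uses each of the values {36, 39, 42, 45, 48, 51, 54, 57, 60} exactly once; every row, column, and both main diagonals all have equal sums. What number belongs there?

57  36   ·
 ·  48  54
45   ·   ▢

The 9 entries sum to 432, so each line sums to 432/3 = 144.
Row 1 must total 144; the given cells sum to 93, so (1,3) = 51.
Row 2 must total 144; the given cells sum to 102, so (2,1) = 42.
From column 2, 144 − (36 + 48) gives (3,2) = 60.
From column 3, 144 − (51 + 54) gives (3,3) = 39.

39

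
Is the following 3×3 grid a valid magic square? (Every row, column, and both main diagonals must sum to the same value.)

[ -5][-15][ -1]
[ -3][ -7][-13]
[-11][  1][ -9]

No — column 3 sums to -23 but row 1 sums to -21.

Row 1: -5 + (-15) + (-1) = -21.
Row 2: -3 + (-7) + (-13) = -23.
Row 3: -11 + 1 + (-9) = -19.
Column 1: -5 + (-3) + (-11) = -19.
Column 2: -15 + (-7) + 1 = -21.
Column 3: -1 + (-13) + (-9) = -23.
Main diagonal: -5 + (-7) + (-9) = -21.
Anti-diagonal: -1 + (-7) + (-11) = -19.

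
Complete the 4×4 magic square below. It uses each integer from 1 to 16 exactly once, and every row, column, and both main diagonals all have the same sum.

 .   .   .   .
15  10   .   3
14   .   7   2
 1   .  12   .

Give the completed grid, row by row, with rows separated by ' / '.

The entries are 1 through 16, which sum to 136, so each line sums to 136/4 = 34.
Row 2 needs 34; the known cells sum to 28, so (2,3) = 6.
Row 3 must total 34; the given cells sum to 23, so (3,2) = 11.
Using column 1: 15 + 14 + 1 + ? → (1,1) = 34 − 30 = 4.
From column 3, 34 − (6 + 7 + 12) gives (1,3) = 9.
Main diagonal needs 34; the known cells sum to 21, so (4,4) = 13.
The remaining cell in anti-diagonal is (1,4) = 34 − 18 = 16.
Using row 1: 4 + 9 + 16 + ? → (1,2) = 34 − 29 = 5.
The remaining cell in row 4 is (4,2) = 34 − 26 = 8.

4 5 9 16 / 15 10 6 3 / 14 11 7 2 / 1 8 12 13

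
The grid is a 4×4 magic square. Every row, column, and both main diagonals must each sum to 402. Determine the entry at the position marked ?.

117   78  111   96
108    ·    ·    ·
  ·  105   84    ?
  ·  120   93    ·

Column 2 needs 402; the known cells sum to 303, so (2,2) = 99.
Column 3: 111 + 84 + 93 + ? = 402, so (2,3) = 114.
Main diagonal must total 402; the given cells sum to 300, so (4,4) = 102.
Anti-diagonal needs 402; the known cells sum to 315, so (4,1) = 87.
Row 2 needs 402; the known cells sum to 321, so (2,4) = 81.
Using column 1: 117 + 108 + 87 + ? → (3,1) = 402 − 312 = 90.
Column 4 must total 402; the given cells sum to 279, so (3,4) = 123.

123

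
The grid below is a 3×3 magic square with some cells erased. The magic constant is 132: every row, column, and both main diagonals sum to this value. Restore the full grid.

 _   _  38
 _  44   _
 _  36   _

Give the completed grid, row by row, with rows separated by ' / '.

42 52 38 / 40 44 48 / 50 36 46

Column 2: 44 + 36 + ? = 132, so (1,2) = 52.
Anti-diagonal needs 132; the known cells sum to 82, so (3,1) = 50.
The remaining cell in row 1 is (1,1) = 132 − 90 = 42.
Row 3 needs 132; the known cells sum to 86, so (3,3) = 46.
The remaining cell in column 1 is (2,1) = 132 − 92 = 40.
Column 3 needs 132; the known cells sum to 84, so (2,3) = 48.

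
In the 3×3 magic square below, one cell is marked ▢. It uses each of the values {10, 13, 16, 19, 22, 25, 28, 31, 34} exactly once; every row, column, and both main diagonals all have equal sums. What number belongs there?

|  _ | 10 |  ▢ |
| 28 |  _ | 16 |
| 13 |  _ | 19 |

31

The 9 entries sum to 198, so each line sums to 198/3 = 66.
The remaining cell in row 2 is (2,2) = 66 − 44 = 22.
The remaining cell in row 3 is (3,2) = 66 − 32 = 34.
Column 1 needs 66; the known cells sum to 41, so (1,1) = 25.
Column 3 must total 66; the given cells sum to 35, so (1,3) = 31.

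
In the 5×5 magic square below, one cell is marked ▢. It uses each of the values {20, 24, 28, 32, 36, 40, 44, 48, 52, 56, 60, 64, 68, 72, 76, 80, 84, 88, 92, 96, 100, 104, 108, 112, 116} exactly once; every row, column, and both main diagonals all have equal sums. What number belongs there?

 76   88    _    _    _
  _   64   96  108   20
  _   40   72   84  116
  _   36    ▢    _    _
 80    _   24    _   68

The 25 entries sum to 1700, so each line sums to 1700/5 = 340.
The remaining cell in row 2 is (2,1) = 340 − 288 = 52.
Row 3 must total 340; the given cells sum to 312, so (3,1) = 28.
Using column 1: 76 + 52 + 28 + 80 + ? → (4,1) = 340 − 236 = 104.
Column 2: 88 + 64 + 40 + 36 + ? = 340, so (5,2) = 112.
Using main diagonal: 76 + 64 + 72 + 68 + ? → (4,4) = 340 − 280 = 60.
From anti-diagonal, 340 − (108 + 72 + 36 + 80) gives (1,5) = 44.
Row 5 needs 340; the known cells sum to 284, so (5,4) = 56.
Column 4: 108 + 84 + 60 + 56 + ? = 340, so (1,4) = 32.
From column 5, 340 − (44 + 20 + 116 + 68) gives (4,5) = 92.
Row 1 must total 340; the given cells sum to 240, so (1,3) = 100.
From row 4, 340 − (104 + 36 + 60 + 92) gives (4,3) = 48.

48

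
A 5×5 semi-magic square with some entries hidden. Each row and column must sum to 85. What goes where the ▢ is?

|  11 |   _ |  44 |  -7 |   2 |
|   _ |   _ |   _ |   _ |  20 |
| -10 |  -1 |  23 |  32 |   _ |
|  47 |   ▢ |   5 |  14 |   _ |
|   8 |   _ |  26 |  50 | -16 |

From row 1, 85 − (11 + 44 + (-7) + 2) gives (1,2) = 35.
The remaining cell in row 3 is (3,5) = 85 − 44 = 41.
Row 5: 8 + 26 + 50 + (-16) + ? = 85, so (5,2) = 17.
Column 1: 11 + (-10) + 47 + 8 + ? = 85, so (2,1) = 29.
The remaining cell in column 3 is (2,3) = 85 − 98 = -13.
Column 4 needs 85; the known cells sum to 89, so (2,4) = -4.
Column 5 must total 85; the given cells sum to 47, so (4,5) = 38.
Row 2 needs 85; the known cells sum to 32, so (2,2) = 53.
Row 4 needs 85; the known cells sum to 104, so (4,2) = -19.

-19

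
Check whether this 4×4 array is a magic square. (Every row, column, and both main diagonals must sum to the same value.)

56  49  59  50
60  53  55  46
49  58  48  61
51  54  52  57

Row 1: 56 + 49 + 59 + 50 = 214.
Row 2: 60 + 53 + 55 + 46 = 214.
Row 3: 49 + 58 + 48 + 61 = 216.
Row 4: 51 + 54 + 52 + 57 = 214.
Column 1: 56 + 60 + 49 + 51 = 216.
Column 2: 49 + 53 + 58 + 54 = 214.
Column 3: 59 + 55 + 48 + 52 = 214.
Column 4: 50 + 46 + 61 + 57 = 214.
Main diagonal: 56 + 53 + 48 + 57 = 214.
Anti-diagonal: 50 + 55 + 58 + 51 = 214.

No — column 1 sums to 216 but main diagonal sums to 214.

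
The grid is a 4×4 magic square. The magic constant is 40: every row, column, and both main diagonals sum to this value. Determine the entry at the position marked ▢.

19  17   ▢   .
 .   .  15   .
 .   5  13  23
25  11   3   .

From row 3, 40 − (5 + 13 + 23) gives (3,1) = -1.
Using row 4: 25 + 11 + 3 + ? → (4,4) = 40 − 39 = 1.
Column 1 must total 40; the given cells sum to 43, so (2,1) = -3.
Column 2 needs 40; the known cells sum to 33, so (2,2) = 7.
Column 3 must total 40; the given cells sum to 31, so (1,3) = 9.

9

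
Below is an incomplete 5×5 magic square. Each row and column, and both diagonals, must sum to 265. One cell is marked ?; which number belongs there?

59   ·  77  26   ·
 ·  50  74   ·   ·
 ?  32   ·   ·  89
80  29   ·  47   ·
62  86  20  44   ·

Row 5 must total 265; the given cells sum to 212, so (5,5) = 53.
Using column 2: 50 + 32 + 29 + 86 + ? → (1,2) = 265 − 197 = 68.
The remaining cell in main diagonal is (3,3) = 265 − 209 = 56.
Row 1 needs 265; the known cells sum to 230, so (1,5) = 35.
Using column 3: 77 + 74 + 56 + 20 + ? → (4,3) = 265 − 227 = 38.
Using anti-diagonal: 35 + 56 + 29 + 62 + ? → (2,4) = 265 − 182 = 83.
From row 4, 265 − (80 + 29 + 38 + 47) gives (4,5) = 71.
From column 4, 265 − (26 + 83 + 47 + 44) gives (3,4) = 65.
Column 5 needs 265; the known cells sum to 248, so (2,5) = 17.
From row 2, 265 − (50 + 74 + 83 + 17) gives (2,1) = 41.
Row 3: 32 + 56 + 65 + 89 + ? = 265, so (3,1) = 23.

23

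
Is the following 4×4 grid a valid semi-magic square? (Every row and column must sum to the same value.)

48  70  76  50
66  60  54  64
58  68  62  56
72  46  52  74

Row 1: 48 + 70 + 76 + 50 = 244.
Row 2: 66 + 60 + 54 + 64 = 244.
Row 3: 58 + 68 + 62 + 56 = 244.
Row 4: 72 + 46 + 52 + 74 = 244.
Column 1: 48 + 66 + 58 + 72 = 244.
Column 2: 70 + 60 + 68 + 46 = 244.
Column 3: 76 + 54 + 62 + 52 = 244.
Column 4: 50 + 64 + 56 + 74 = 244.
All lines sum to 244.

Yes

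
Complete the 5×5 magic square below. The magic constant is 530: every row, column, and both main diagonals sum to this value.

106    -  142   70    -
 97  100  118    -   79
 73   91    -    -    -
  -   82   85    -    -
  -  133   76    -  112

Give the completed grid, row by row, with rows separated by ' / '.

106 124 142 70 88 / 97 100 118 136 79 / 73 91 109 127 130 / 139 82 85 103 121 / 115 133 76 94 112

Row 2 must total 530; the given cells sum to 394, so (2,4) = 136.
From column 2, 530 − (100 + 91 + 82 + 133) gives (1,2) = 124.
Column 3 needs 530; the known cells sum to 421, so (3,3) = 109.
The remaining cell in main diagonal is (4,4) = 530 − 427 = 103.
Row 1: 106 + 124 + 142 + 70 + ? = 530, so (1,5) = 88.
The remaining cell in anti-diagonal is (5,1) = 530 − 415 = 115.
Using row 5: 115 + 133 + 76 + 112 + ? → (5,4) = 530 − 436 = 94.
The remaining cell in column 1 is (4,1) = 530 − 391 = 139.
The remaining cell in column 4 is (3,4) = 530 − 403 = 127.
Row 3 must total 530; the given cells sum to 400, so (3,5) = 130.
From row 4, 530 − (139 + 82 + 85 + 103) gives (4,5) = 121.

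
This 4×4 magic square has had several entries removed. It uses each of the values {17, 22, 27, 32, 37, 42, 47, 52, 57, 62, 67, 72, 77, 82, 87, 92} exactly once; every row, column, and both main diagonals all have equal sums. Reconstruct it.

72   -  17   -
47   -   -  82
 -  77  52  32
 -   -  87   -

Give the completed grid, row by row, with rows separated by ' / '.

72 92 17 37 / 47 27 62 82 / 57 77 52 32 / 42 22 87 67

The 16 entries sum to 872, so each line sums to 872/4 = 218.
Using row 3: 77 + 52 + 32 + ? → (3,1) = 218 − 161 = 57.
Column 1: 72 + 47 + 57 + ? = 218, so (4,1) = 42.
From column 3, 218 − (17 + 52 + 87) gives (2,3) = 62.
Anti-diagonal must total 218; the given cells sum to 181, so (1,4) = 37.
The remaining cell in row 1 is (1,2) = 218 − 126 = 92.
From row 2, 218 − (47 + 62 + 82) gives (2,2) = 27.
The remaining cell in column 2 is (4,2) = 218 − 196 = 22.
Using column 4: 37 + 82 + 32 + ? → (4,4) = 218 − 151 = 67.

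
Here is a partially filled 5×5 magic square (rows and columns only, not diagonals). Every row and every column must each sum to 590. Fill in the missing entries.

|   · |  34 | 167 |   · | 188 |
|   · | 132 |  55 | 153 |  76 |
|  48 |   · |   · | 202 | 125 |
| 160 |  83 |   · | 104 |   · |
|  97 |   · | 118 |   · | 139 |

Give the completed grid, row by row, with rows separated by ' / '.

From row 2, 590 − (132 + 55 + 153 + 76) gives (2,1) = 174.
Column 1 must total 590; the given cells sum to 479, so (1,1) = 111.
Column 5: 188 + 76 + 125 + 139 + ? = 590, so (4,5) = 62.
Using row 1: 111 + 34 + 167 + 188 + ? → (1,4) = 590 − 500 = 90.
Row 4 needs 590; the known cells sum to 409, so (4,3) = 181.
From column 3, 590 − (167 + 55 + 181 + 118) gives (3,3) = 69.
Column 4 must total 590; the given cells sum to 549, so (5,4) = 41.
Using row 3: 48 + 69 + 202 + 125 + ? → (3,2) = 590 − 444 = 146.
Using row 5: 97 + 118 + 41 + 139 + ? → (5,2) = 590 − 395 = 195.

111 34 167 90 188 / 174 132 55 153 76 / 48 146 69 202 125 / 160 83 181 104 62 / 97 195 118 41 139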